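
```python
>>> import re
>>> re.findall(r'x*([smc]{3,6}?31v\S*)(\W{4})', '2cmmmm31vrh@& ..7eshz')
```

[('cmmmm31vrh@', '& ..')]

This matches zero or more of a literal 'x'; then 3 to 6 of one of [smc] (lazy), then the literal '31v', then zero or more of a non-whitespace character (captured); then exactly 4 of a non-word character (captured).
Matches: at [1:16] match 'cmmmm31vrh@& ..', groups = ('cmmmm31vrh@', '& ..').
2 groups means the one result is a tuple of 2 captured strings — 1 here.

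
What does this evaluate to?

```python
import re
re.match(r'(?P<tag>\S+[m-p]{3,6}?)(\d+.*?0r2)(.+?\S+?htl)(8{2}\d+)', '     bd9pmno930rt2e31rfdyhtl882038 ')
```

None

The pattern matches one or more of a non-whitespace character, then 3 to 6 of a character in [m-p] (lazy) (captured as 'tag'); then one or more of a digit, then zero or more of any character (lazy), then the literal '0r2' (captured); then one or more of any character (lazy), then one or more of a non-whitespace character (lazy), then the literal 'htl' (captured); then exactly 2 of the literal '8', then one or more of a digit (captured).
`re.match` only tries the pattern at the start of the string.
Here the pattern fails at index 0, so the call returns None.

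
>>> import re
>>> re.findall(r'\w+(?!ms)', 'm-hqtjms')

['m', 'hqtjms']

The negative lookaround is zero-width — it rules out positions where the adjacent text would match, without consuming anything.
Walking the string: at [0:1] → 'm'; at [2:8] → 'hqtjms'.
With no groups in the pattern, `findall` gives back each whole match — 2 here.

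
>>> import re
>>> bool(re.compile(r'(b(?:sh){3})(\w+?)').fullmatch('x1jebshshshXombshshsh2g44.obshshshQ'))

The pattern matches the literal 'b', then the literal 'sh' repeated 3 times (captured); then one or more of a word character (lazy) (captured).
`re.fullmatch` requires the pattern to consume the entire string.
Here the string isn't matched end-to-end, so the call returns None, and `bool(None)` is False.

False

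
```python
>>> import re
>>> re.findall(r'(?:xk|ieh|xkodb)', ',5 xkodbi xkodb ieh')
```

['xk', 'xk', 'ieh']

Alternation tries branches left to right and keeps the first one that lets the overall match succeed at that position.
Matches: at [3:5] → 'xk'; at [10:12] → 'xk'; at [16:19] → 'ieh'.
`findall` yields the raw match text (3 of them) because the pattern has no groups.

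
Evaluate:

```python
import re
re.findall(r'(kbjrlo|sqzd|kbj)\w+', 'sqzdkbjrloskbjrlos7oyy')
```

['sqzd']

Walking the string: at [0:22] match 'sqzdkbjrloskbjrlos7oyy', group 1 = 'sqzd'.
Because there's exactly one group, `findall` drops the full match and keeps group 1 from the one hit.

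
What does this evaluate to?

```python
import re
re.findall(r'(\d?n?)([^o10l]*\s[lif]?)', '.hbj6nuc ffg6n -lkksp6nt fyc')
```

This matches optionally a digit, then optionally the literal 'n' (captured); then zero or more of any character except [o10l], then whitespace, then optionally one of [lif] (captured).
Walking the string: at [0:15] match '.hbj6nuc ffg6n ', groups = ('', '.hbj6nuc ffg6n '); at [17:26] match 'kksp6nt f', groups = ('', 'kksp6nt f').
`findall` packs the 2 group values into a tuple for every match.

[('', '.hbj6nuc ffg6n '), ('', 'kksp6nt f')]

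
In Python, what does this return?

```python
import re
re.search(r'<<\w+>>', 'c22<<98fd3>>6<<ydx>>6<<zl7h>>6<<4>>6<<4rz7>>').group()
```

The match spans [3:12] → '<<98fd3>>'.

'<<98fd3>>'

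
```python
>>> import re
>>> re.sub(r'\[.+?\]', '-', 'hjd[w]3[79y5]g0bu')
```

'hjd-3-g0bu'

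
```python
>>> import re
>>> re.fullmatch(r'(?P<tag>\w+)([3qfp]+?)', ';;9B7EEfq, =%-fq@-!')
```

None

Pattern: one or more of a word character (captured as 'tag'); then one or more of one of [3qfp] (lazy) (captured).
`re.fullmatch` is like wrapping the pattern in `^…$` (in single-line mode).
Here the string isn't matched end-to-end, so the call returns None.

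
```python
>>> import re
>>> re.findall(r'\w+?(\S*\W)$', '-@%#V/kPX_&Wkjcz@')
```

This matches one or more of a word character (lazy); then zero or more of a non-whitespace character, then a non-word character (captured); then anchored at the end.
Walking the string: at [4:17] match 'V/kPX_&Wkjcz@', group 1 = '/kPX_&Wkjcz@'.
Because there's exactly one group, `findall` drops the full match and keeps group 1 from the one hit.

['/kPX_&Wkjcz@']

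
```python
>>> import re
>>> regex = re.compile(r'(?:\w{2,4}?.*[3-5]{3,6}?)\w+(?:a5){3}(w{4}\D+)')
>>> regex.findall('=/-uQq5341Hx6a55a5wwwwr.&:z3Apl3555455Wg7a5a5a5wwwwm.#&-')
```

Pattern: 2 to 4 of a word character (lazy), then zero or more of any character, then 3 to 6 of a character in [3-5] (lazy) (non-capturing group); then one or more of a word character, then the literal 'a5' repeated 3 times; then exactly 4 of the literal 'w', then one or more of a non-digit (captured).
Matches: at [3:56] match 'uQq5341Hx6a55a5wwwwr.&:z3Apl3555455Wg7a5a5a5wwwwm.#&-', group 1 = 'wwwwm.#&-'.
Because there's exactly one group, `findall` drops the full match and keeps group 1 from the one hit.

['wwwwm.#&-']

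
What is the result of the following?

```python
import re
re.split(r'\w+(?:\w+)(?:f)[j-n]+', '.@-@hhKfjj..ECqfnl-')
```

Splitting on the pattern gives 3 pieces.

['.@-@', '..', '-']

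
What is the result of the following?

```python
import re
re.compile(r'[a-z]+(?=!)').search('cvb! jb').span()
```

(0, 3)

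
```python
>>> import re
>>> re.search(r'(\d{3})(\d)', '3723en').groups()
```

('372', '3')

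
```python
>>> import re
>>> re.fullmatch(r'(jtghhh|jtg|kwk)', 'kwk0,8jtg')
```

For `fullmatch`, every character of the input must be accounted for by the pattern.
Here the pattern can't cover the whole string, so the call returns None.

None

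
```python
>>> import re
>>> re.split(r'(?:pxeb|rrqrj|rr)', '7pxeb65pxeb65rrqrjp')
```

['7', '65', '65', 'p']

Alternation tries branches left to right and keeps the first one that lets the overall match succeed at that position.
The string is cut at each match, leaving 4 pieces.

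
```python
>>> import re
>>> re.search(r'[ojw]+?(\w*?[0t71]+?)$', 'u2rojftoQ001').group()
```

'ojftoQ001'

Pattern: one or more of one of [ojw] (lazy); then zero or more of a word character (lazy), then one or more of one of [0t71] (lazy) (captured); then anchored at the end.
The match spans [3:12] → 'ojftoQ001'.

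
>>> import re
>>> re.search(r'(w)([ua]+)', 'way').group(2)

This matches a literal 'w' (captured); then one or more of one of [ua] (captured).
`re.search` scans for the first position where the pattern succeeds.
The match spans [0:2] → 'wa'.
Captured: group 1 = 'w', group 2 = 'a'.

'a'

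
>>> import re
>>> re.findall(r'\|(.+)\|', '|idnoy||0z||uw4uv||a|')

['idnoy||0z||uw4uv||a']

One capturing group, so `findall` returns just the captured substring from the one match — 1 in all.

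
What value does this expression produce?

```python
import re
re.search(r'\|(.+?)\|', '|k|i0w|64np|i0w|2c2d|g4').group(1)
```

'k'

The match spans [0:3] → '|k|'.
Captured: group 1 = 'k'.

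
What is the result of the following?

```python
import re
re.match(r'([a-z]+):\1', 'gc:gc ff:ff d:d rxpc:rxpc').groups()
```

After group 1 captures some text, `\1` only succeeds where that same text appears again.
`re.match` only tries the pattern at the start of the string.
The match spans [0:5] → 'gc:gc'.
Captured: group 1 = 'gc'.

('gc',)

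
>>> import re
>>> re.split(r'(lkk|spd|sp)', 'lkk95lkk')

['', 'lkk', '95', 'lkk', '']

With a capturing group present, the delimiter's captured portion is kept in the result list.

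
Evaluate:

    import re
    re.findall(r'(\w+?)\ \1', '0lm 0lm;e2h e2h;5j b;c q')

['0lm', 'e2h']

`\1` has to match the exact text group 1 already captured.
With a single group, `findall` returns only what that group captured — 2 items.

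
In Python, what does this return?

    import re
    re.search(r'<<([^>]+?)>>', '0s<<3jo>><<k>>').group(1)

'3jo'

The match spans [2:9] → '<<3jo>>'.
Captured: group 1 = '3jo'.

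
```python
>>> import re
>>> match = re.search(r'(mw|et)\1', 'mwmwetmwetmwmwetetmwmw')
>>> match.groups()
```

('mw',)

`\1` has to match the exact text group 1 already captured.
`search` walks the string left to right and returns the first match it finds.
The match spans [0:4] → 'mwmw'.
Captured: group 1 = 'mw'.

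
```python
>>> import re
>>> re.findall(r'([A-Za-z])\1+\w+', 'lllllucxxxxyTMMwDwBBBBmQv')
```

['l']

`\1` is not a pattern — it's the concrete string captured by group 1, re-applied verbatim.
`findall` collects group 1 from the one match (1 total).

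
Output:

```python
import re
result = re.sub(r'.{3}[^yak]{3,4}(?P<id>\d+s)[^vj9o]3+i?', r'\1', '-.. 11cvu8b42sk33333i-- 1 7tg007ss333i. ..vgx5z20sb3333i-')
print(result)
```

Each match is replaced using the text its own group 1 captured.

-.. 42s-007s. 20s-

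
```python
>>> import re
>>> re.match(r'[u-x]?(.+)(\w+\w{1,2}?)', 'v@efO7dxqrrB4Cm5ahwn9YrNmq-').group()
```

`re.match` won't scan ahead — the pattern has to work from the very first character.
The match spans [0:26] → 'v@efO7dxqrrB4Cm5ahwn9YrNmq'.

'v@efO7dxqrrB4Cm5ahwn9YrNmq'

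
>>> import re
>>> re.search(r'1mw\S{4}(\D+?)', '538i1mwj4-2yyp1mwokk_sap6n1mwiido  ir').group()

The pattern matches the literal '1mw', then exactly 4 of a non-whitespace character; then one or more of a non-digit (lazy) (captured).
`re.search` tries every starting position until one works.
The match spans [4:12] → '1mwj4-2y'.
Captured: group 1 = 'y'.

'1mwj4-2y'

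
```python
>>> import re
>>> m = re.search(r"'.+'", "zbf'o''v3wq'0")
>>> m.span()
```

`search` walks the string left to right and returns the first match it finds.
The match spans [3:12] → "'o''v3wq'".

(3, 12)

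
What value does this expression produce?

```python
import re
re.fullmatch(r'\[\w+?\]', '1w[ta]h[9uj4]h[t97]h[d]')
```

None

`fullmatch` succeeds only if the pattern covers the string from start to end.
Here the pattern can't cover the whole string, so the call returns None.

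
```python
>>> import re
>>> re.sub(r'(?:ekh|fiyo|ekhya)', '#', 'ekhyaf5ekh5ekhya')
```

The regex engine tests alternatives in the order written; an earlier branch that matches wins even if a later one would match more.
`sub` substitutes '#' at each match site.

'#yaf5#5#ya'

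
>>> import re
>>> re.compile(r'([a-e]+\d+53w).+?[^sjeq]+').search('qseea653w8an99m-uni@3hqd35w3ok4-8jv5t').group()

With the lazy modifier that quantifier settles for the fewest repetitions that let the rest of the pattern succeed (the atoms after it are unaffected and can still be greedy).
The match spans [2:22] → 'eea653w8an99m-uni@3h'.

'eea653w8an99m-uni@3h'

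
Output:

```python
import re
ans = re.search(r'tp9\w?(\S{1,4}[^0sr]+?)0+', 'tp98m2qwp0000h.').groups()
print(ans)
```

('m2qwp',)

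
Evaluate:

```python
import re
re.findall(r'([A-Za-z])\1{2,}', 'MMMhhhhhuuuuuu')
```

['M', 'h', 'u']

After group 1 captures some text, `\1` only succeeds where that same text appears again.
`findall` collects group 1 from each match (3 total).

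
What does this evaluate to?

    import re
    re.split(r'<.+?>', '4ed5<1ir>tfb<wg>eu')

Lazy quantifiers expand one character at a time until the remainder of the pattern can match.
Matches to split on: at [4:9] → '<1ir>'; at [12:16] → '<wg>'.
Each match becomes a cut point; 3 segments remain.

['4ed5', 'tfb', 'eu']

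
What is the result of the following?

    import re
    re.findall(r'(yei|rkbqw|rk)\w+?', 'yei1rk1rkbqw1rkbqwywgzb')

Branches in `(...|...)` are attempted left-to-right; the first branch that allows the whole pattern to succeed is taken.
`findall` collects group 1 from each match (4 total).

['yei', 'rk', 'rkbqw', 'rkbqw']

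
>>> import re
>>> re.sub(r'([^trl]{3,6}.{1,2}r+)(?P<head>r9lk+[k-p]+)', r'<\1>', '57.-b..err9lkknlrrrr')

The pattern matches 3 to 6 of any character except [trl], then 1 to 2 of any character, then one or more of the literal 'r' (captured); then the literal 'r9l', then one or more of the literal 'k', then one or more of a character in [k-p] (captured as 'head').
Matches: at [0:16] → '57.-b..err9lkknl'.
The replacement refers to a captured group, so each match is rewritten using its own captured text.

'<57.-b..er>rrrr'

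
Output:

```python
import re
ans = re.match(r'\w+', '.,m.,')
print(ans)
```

None

Pattern: one or more of a word character.
`match` is anchored at position 0; if the pattern doesn't fit there, it returns None.
Here the pattern fails at index 0, so the call returns None.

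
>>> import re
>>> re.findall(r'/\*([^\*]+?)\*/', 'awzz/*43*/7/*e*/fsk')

['43', 'e']

With a single group, `findall` returns only what that group captured — 2 items.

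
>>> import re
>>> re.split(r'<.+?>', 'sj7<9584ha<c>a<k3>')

The `?` after the quantifier makes it lazy — it takes as little as possible before letting the rest of the pattern try.
Each match becomes a cut point; 3 segments remain.

['sj7', 'a', '']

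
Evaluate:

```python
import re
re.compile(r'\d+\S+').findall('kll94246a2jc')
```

['94246a2jc']

The pattern matches one or more of a digit; then one or more of a non-whitespace character.
Matches: at [3:12] → '94246a2jc'.
`findall` yields the raw match text (1 of them) because the pattern has no groups.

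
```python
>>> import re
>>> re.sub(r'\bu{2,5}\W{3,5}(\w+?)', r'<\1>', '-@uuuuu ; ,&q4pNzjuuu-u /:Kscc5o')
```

'-@<q>4pNzjuuu-u /:Kscc5o'

This matches a word boundary (`\b`, zero-width); then 2 to 5 of a literal 'u', then 3 to 5 of a non-word character; then one or more of a word character (lazy) (captured).
Matches: at [2:13] → 'uuuuu ; ,&q'.
The replacement refers to a captured group, so each match is rewritten using its own captured text.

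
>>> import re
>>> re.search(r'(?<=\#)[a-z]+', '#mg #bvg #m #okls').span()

Lookahead/lookbehind check context without consuming it, so the matched span excludes the asserted characters.
The match spans [1:3] → 'mg'.

(1, 3)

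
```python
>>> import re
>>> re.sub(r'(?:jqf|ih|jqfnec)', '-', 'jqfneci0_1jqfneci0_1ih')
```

'-neci0_1-neci0_1-'

Branches in `(...|...)` are attempted left-to-right; the first branch that allows the whole pattern to succeed is taken.
Matches: at [0:3] → 'jqf'; at [10:13] → 'jqf'; at [20:22] → 'ih'.
`sub` substitutes '-' at each match site.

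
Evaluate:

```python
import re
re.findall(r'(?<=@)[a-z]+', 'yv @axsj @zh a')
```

Because the assertion is zero-width, the text it checks is not consumed and won't appear in the result.
Matches: at [4:8] → 'axsj'; at [10:12] → 'zh'.
No capturing groups, so `findall` returns the 2 full match strings.

['axsj', 'zh']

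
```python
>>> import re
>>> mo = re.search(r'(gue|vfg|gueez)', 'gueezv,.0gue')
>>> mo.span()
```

(0, 3)

The regex engine tests alternatives in the order written; an earlier branch that matches wins even if a later one would match more.
`re.search` tries every starting position until one works.
The match spans [0:3] → 'gue'.
Captured: group 1 = 'gue'.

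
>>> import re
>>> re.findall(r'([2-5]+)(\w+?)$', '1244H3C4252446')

[('244', 'H3C4252446')]

The pattern matches one or more of a character in [2-5] (captured); then one or more of a word character (lazy) (captured); then anchored at the end.
Walking the string: at [1:14] match '244H3C4252446', groups = ('244', 'H3C4252446').
`findall` packs the 2 group values into a tuple for every match.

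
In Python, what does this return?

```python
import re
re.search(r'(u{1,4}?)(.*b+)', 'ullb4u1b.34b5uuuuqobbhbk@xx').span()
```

(0, 23)

The match spans [0:23] → 'ullb4u1b.34b5uuuuqobbhb'.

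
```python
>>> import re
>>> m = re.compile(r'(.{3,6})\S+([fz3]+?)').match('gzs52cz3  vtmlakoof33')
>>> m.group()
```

'gzs52cz3'

`match` is anchored at position 0; if the pattern doesn't fit there, it returns None.
The match spans [0:8] → 'gzs52cz3'.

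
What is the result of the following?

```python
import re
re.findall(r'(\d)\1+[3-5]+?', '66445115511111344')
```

['6', '1', '1']

After group 1 captures some text, `\1` only succeeds where that same text appears again.
Walking the string: at [0:3] match '664', group 1 = '6'; at [5:8] match '115', group 1 = '1'; at [9:15] match '111113', group 1 = '1'.
`findall` collects group 1 from each match (3 total).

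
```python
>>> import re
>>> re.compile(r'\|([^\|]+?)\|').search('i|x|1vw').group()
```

`re.search` tries every starting position until one works.
The match spans [1:4] → '|x|'.
Captured: group 1 = 'x'.

'|x|'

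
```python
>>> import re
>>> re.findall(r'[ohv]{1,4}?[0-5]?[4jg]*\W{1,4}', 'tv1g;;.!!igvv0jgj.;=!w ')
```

Pattern: 1 to 4 of one of [ohv] (lazy); then optionally a character in [0-5], then zero or more of one of [4jg], then 1 to 4 of a non-word character.
Scanning left to right: at [1:8] → 'v1g;;.!'; at [11:21] → 'vv0jgj.;=!'.
No capturing groups, so `findall` returns the 2 full match strings.

['v1g;;.!', 'vv0jgj.;=!']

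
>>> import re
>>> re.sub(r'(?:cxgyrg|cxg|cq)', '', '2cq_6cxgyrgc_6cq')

Alternation tries branches left to right and keeps the first one that lets the overall match succeed at that position.
Every occurrence is swapped for ''.

'2_6c_6'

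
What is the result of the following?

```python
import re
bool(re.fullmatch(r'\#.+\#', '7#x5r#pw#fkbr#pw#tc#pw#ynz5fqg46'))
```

False

`re.fullmatch` requires the pattern to consume the entire string.
Here the string isn't matched end-to-end, so the call returns None, and `bool(None)` is False.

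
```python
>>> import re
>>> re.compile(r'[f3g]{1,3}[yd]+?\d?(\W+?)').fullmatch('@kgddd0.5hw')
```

This matches 1 to 3 of one of [f3g], then one or more of one of [yd] (lazy), then optionally a digit; then one or more of a non-word character (lazy) (captured).
For `fullmatch`, every character of the input must be accounted for by the pattern.
Here the string isn't matched end-to-end, so the call returns None.

None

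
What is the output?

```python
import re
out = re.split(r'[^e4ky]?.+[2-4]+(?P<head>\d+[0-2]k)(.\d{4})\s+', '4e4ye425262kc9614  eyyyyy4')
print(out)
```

The pattern matches optionally any character except [e4ky]; then one or more of any character; then one or more of a character in [2-4]; then one or more of a digit, then a character in [0-2], then the literal 'k' (captured as 'head'); then any character, then exactly 4 of a digit (captured); then one or more of whitespace.
Matches to split on: at [0:19] → '4e4ye425262kc9614  '.
The group in the pattern means `split` returns the separators' captures alongside the pieces.

['', '62k', 'c9614', 'eyyyyy4']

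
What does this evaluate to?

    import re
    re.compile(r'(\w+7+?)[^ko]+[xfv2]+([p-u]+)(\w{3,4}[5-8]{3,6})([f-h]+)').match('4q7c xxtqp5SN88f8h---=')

None

Pattern: one or more of a word character, then one or more of the literal '7' (lazy) (captured); then one or more of any character except [ko], then one or more of one of [xfv2]; then one or more of a character in [p-u] (captured); then 3 to 4 of a word character, then 3 to 6 of a character in [5-8] (captured); then one or more of a character in [f-h] (captured).
With `match`, the pattern is implicitly anchored at the beginning.
Here the string doesn't start with a match, so the call returns None.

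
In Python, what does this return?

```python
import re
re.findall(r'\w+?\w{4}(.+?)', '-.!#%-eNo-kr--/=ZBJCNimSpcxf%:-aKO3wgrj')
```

['i', 'f', 'g']

Pattern: one or more of a word character (lazy), then exactly 4 of a word character; then one or more of any character (lazy) (captured).
The `?` after the quantifier makes it lazy — it takes as little as possible before letting the rest of the pattern try.
Scanning left to right: at [16:22] match 'ZBJCNi', group 1 = 'i'; at [22:28] match 'mSpcxf', group 1 = 'f'; at [31:37] match 'aKO3wg', group 1 = 'g'.
With a single group, `findall` returns only what that group captured — 3 items.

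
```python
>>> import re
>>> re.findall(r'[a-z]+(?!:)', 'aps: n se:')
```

['ap', 'n', 's']

The negative lookahead/lookbehind blocks any match where the forbidden context is present.
Since nothing is captured, `findall` lists the 3 matched substrings directly.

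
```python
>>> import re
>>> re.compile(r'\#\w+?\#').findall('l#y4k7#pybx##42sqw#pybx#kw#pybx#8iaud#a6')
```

['#y4k7#', '#42sqw#', '#kw#', '#8iaud#']

Walking the string: at [1:7] → '#y4k7#'; at [12:19] → '#42sqw#'; at [23:27] → '#kw#'; at [31:38] → '#8iaud#'.
`findall` yields the raw match text (4 of them) because the pattern has no groups.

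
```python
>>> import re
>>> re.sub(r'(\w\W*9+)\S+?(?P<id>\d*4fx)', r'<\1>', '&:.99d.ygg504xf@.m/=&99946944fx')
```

'&:.<99>'

The pattern matches a word character, then zero or more of a non-word character, then one or more of the literal '9' (captured); then one or more of a non-whitespace character (lazy); then zero or more of a digit, then the literal '4fx' (captured as 'id').
Matches: at [3:31] → '99d.ygg504xf@.m/=&99946944fx'.
The replacement refers to a captured group, so each match is rewritten using its own captured text.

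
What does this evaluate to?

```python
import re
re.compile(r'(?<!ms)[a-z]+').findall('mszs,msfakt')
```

['mszs', 'msfakt']

The negative lookahead/lookbehind blocks any match where the forbidden context is present.
Since nothing is captured, `findall` lists the 2 matched substrings directly.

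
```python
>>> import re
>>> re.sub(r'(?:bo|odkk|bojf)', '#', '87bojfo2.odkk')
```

'87#jfo2.#'

Alternation isn't longest-match — the leftmost alternative that fits at this position is chosen.
Matches: at [2:4] → 'bo'; at [9:13] → 'odkk'.
Every occurrence is swapped for '#'.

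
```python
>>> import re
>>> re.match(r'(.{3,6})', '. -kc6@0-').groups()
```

('. -kc6',)

The match spans [0:6] → '. -kc6'.
Captured: group 1 = '. -kc6'.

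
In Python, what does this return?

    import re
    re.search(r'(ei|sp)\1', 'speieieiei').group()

'eiei'

`\1` has to match the exact text group 1 already captured.
The match spans [2:6] → 'eiei'.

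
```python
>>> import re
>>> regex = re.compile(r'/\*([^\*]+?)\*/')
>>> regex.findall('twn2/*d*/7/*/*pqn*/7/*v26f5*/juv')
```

['d', 'pqn', 'v26f5']

Matches: at [4:9] match '/*d*/', group 1 = 'd'; at [12:19] match '/*pqn*/', group 1 = 'pqn'; at [20:29] match '/*v26f5*/', group 1 = 'v26f5'.
`findall` collects group 1 from each match (3 total).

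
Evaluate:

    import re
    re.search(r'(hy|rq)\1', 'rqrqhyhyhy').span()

(0, 4)

The backreference `\1` re-matches whatever the first group consumed, character for character.
The match spans [0:4] → 'rqrq'.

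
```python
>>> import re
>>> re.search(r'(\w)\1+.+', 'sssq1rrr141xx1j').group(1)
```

's'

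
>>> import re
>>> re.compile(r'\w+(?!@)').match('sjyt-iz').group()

'sjyt'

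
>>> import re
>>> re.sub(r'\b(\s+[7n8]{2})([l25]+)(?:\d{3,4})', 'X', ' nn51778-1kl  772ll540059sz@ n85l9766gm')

Every occurrence is swapped for 'X'.

' nn51778-1klX9sz@ n85l9766gm'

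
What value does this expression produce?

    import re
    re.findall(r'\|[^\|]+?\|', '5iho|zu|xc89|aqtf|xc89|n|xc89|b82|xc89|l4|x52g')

['|zu|', '|aqtf|', '|n|', '|b82|', '|l4|']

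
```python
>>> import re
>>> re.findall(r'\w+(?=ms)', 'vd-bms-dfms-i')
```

['b', 'df']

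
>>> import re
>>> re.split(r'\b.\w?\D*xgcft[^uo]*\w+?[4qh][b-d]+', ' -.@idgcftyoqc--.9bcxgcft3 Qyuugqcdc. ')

[' -.@idgcftyoqc--.', '. ']

The pattern matches a word boundary (`\b`, zero-width); then any character, then optionally a word character; then zero or more of a non-digit, then the literal 'xgc'; then the literal 'ft', then zero or more of any character except [uo], then one or more of a word character (lazy); then one of [4qh], then one or more of a character in [b-d].
The string is cut at each match, leaving 2 pieces.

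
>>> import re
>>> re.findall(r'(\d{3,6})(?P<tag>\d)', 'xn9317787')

[('931778', '7')]

2 groups means the one result is a tuple of 2 captured strings — 1 here.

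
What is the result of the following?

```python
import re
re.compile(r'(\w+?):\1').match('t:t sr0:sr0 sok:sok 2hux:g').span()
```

(0, 3)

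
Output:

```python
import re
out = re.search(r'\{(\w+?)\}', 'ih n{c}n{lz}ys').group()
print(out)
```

{c}

The match spans [4:7] → '{c}'.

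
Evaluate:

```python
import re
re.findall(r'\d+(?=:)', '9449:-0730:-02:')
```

Because the assertion is zero-width, the text it checks is not consumed and won't appear in the result.
Walking the string: at [0:4] → '9449'; at [6:10] → '0730'; at [12:14] → '02'.
Since nothing is captured, `findall` lists the 3 matched substrings directly.

['9449', '0730', '02']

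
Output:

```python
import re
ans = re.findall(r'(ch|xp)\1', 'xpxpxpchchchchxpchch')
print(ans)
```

A backreference is literal: `\1` must see the identical characters the first group matched.
Matches: at [0:4] match 'xpxp', group 1 = 'xp'; at [6:10] match 'chch', group 1 = 'ch'; at [10:14] match 'chch', group 1 = 'ch'; at [16:20] match 'chch', group 1 = 'ch'.
Because there's exactly one group, `findall` drops the full match and keeps group 1 from each hit.

['xp', 'ch', 'ch', 'ch']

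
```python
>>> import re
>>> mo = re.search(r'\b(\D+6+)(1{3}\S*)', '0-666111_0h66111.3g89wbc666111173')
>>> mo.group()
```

Pattern: a word boundary (`\b`, zero-width); then one or more of a non-digit, then one or more of the literal '6' (captured); then exactly 3 of a literal '1', then zero or more of a non-whitespace character (captured).
The match spans [1:33] → '-666111_0h66111.3g89wbc666111173'.

'-666111_0h66111.3g89wbc666111173'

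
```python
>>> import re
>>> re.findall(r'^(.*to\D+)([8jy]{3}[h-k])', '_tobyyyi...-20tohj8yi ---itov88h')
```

The pattern matches anchored at the start of the string; then zero or more of any character, then the literal 'to', then one or more of a non-digit (captured); then exactly 3 of one of [8jy], then a character in [h-k] (captured).
Multiple groups make `findall` return tuples — one 2-tuple for the one match.

[('_tobyyyi...-20toh', 'j8yi')]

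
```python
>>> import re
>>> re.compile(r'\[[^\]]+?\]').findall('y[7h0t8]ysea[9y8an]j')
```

['[7h0t8]', '[9y8an]']

Matches: at [1:8] → '[7h0t8]'; at [12:19] → '[9y8an]'.
`findall` yields the raw match text (2 of them) because the pattern has no groups.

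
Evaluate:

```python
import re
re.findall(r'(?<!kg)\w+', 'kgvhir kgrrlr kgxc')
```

The negative lookaround is zero-width — it rules out positions where the adjacent text would match, without consuming anything.
Since nothing is captured, `findall` lists the 3 matched substrings directly.

['kgvhir', 'kgrrlr', 'kgxc']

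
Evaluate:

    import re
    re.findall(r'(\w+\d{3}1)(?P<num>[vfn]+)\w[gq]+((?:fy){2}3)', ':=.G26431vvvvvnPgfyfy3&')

Pattern: one or more of a word character, then exactly 3 of a digit, then a literal '1' (captured); then one or more of one of [vfn] (captured as 'num'); then a word character, then one or more of one of [gq]; then the literal 'fy' repeated 2 times, then a literal '3' (captured).
Scanning left to right: at [3:22] match 'G26431vvvvvnPgfyfy3', groups = ('G26431', 'vvvvvn', 'fyfy3').
3 groups means the one result is a tuple of 3 captured strings — 1 here.

[('G26431', 'vvvvvn', 'fyfy3')]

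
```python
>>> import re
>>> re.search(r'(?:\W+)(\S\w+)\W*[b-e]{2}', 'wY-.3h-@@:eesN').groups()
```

This matches one or more of a non-word character (non-capturing group); then a non-whitespace character, then one or more of a word character (captured); then zero or more of a non-word character, then exactly 2 of a character in [b-e].
`re.search` scans for the first position where the pattern succeeds.
The match spans [2:12] → '-.3h-@@:ee'.
Captured: group 1 = '3h'.

('3h',)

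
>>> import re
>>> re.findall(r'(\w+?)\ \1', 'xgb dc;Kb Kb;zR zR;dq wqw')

`\1` is not a pattern — it's the concrete string captured by group 1, re-applied verbatim.
Matches: at [7:12] match 'Kb Kb', group 1 = 'Kb'; at [13:18] match 'zR zR', group 1 = 'zR'.
With a single group, `findall` returns only what that group captured — 2 items.

['Kb', 'zR']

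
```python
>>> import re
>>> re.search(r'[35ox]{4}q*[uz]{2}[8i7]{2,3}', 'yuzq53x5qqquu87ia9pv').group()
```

The match spans [4:16] → '53x5qqquu87i'.

'53x5qqquu87i'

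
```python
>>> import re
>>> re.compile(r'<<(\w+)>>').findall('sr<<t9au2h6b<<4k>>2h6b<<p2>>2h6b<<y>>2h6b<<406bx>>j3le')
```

Scanning left to right: at [12:18] match '<<4k>>', group 1 = '4k'; at [22:28] match '<<p2>>', group 1 = 'p2'; at [32:37] match '<<y>>', group 1 = 'y'; at [41:50] match '<<406bx>>', group 1 = '406bx'.
`findall` collects group 1 from each match (4 total).

['4k', 'p2', 'y', '406bx']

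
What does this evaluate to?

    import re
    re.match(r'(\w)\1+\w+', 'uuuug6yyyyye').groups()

`\1` has to match the exact text group 1 already captured.
`match` is anchored at position 0; if the pattern doesn't fit there, it returns None.
The match spans [0:12] → 'uuuug6yyyyye'.
Captured: group 1 = 'u'.

('u',)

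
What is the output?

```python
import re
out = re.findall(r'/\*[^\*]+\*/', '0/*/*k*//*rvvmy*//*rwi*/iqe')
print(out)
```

['/*k*/', '/*rvvmy*/', '/*rwi*/']

Scanning left to right: at [3:8] → '/*k*/'; at [8:17] → '/*rvvmy*/'; at [17:24] → '/*rwi*/'.
No capturing groups, so `findall` returns the 3 full match strings.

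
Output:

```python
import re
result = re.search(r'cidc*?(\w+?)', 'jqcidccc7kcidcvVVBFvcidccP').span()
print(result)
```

(2, 6)

A non-greedy quantifier consumes as few characters as it can — just enough that the remainder of the pattern still matches from where it stops; whatever follows it matches normally.
The match spans [2:6] → 'cidc'.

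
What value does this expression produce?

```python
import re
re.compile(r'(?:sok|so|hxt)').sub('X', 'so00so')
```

'X00X'

`sub` substitutes 'X' at each match site.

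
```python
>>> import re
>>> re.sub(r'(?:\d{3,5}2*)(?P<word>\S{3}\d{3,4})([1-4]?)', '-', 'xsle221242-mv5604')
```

'xsle-'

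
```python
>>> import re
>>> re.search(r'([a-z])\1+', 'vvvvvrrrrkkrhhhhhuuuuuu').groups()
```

('v',)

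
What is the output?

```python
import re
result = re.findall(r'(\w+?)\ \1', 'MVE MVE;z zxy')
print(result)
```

After group 1 captures some text, `\1` only succeeds where that same text appears again.
Scanning left to right: at [0:7] match 'MVE MVE', group 1 = 'MVE'; at [8:11] match 'z z', group 1 = 'z'.
Because there's exactly one group, `findall` drops the full match and keeps group 1 from each hit.

['MVE', 'z']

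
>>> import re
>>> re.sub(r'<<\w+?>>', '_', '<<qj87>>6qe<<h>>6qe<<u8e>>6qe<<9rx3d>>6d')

Matches: at [0:8] → '<<qj87>>'; at [11:16] → '<<h>>'; at [19:26] → '<<u8e>>'; at [29:38] → '<<9rx3d>>'.
`sub` substitutes '_' at each match site.

'_6qe_6qe_6qe_6d'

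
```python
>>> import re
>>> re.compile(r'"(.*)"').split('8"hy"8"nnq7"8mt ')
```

['8', 'hy"8"nnq7', '8mt ']

Matches to split on: at [1:12] → '"hy"8"nnq7"'.
With a capturing group present, the delimiter's captured portion is kept in the result list.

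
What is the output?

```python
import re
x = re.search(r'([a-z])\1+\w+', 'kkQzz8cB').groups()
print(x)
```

('k',)

The match spans [0:8] → 'kkQzz8cB'.
Captured: group 1 = 'k'.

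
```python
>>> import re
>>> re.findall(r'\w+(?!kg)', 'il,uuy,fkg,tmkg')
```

['il', 'uuy', 'fkg', 'tmkg']

The negative lookaround is zero-width — it rules out positions where the adjacent text would match, without consuming anything.
With no groups in the pattern, `findall` gives back each whole match — 4 here.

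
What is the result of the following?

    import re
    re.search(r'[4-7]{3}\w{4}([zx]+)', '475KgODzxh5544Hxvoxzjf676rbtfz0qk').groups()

The match spans [0:9] → '475KgODzx'.
Captured: group 1 = 'zx'.

('zx',)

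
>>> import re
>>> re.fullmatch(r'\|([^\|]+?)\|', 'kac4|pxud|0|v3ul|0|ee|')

`fullmatch` succeeds only if the pattern covers the string from start to end.
Here the string isn't matched end-to-end, so the call returns None.

None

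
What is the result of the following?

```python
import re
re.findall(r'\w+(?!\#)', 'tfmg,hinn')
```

A negative assertion filters positions out without eating any characters.
With no groups in the pattern, `findall` gives back each whole match — 2 here.

['tfmg', 'hinn']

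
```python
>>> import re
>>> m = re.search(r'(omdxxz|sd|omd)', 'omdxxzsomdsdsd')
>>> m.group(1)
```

`|` is ordered: at each position the engine commits to the first alternative that works.
`re.search` tries every starting position until one works.
The match spans [0:6] → 'omdxxz'.
Captured: group 1 = 'omdxxz'.

'omdxxz'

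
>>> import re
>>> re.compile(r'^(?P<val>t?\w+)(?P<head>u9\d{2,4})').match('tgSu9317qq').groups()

('tgS', 'u9317')

The pattern matches anchored at the start of the string; then optionally the literal 't', then one or more of a word character (captured as 'val'); then the literal 'u9', then 2 to 4 of a digit (captured as 'head').
`re.match` only tries the pattern at the start of the string.
The match spans [0:8] → 'tgSu9317'.
Captured: group 1 = 'tgS', group 2 = 'u9317'.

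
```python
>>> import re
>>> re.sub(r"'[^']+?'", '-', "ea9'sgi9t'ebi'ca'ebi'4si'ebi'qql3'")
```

Matches: at [3:10] → "'sgi9t'"; at [13:17] → "'ca'"; at [20:25] → "'4si'"; at [28:34] → "'qql3'".
Every occurrence is swapped for '-'.

'ea9-ebi-ebi-ebi-'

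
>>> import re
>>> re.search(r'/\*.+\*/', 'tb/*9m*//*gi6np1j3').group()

`re.search` tries every starting position until one works.
The match spans [2:8] → '/*9m*/'.

'/*9m*/'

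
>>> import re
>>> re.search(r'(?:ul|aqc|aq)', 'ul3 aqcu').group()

'ul'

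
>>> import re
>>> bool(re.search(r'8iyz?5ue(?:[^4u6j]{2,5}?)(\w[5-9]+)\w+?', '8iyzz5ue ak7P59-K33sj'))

False

Pattern: the literal '8iy', then optionally the literal 'z', then the literal '5ue'; then 2 to 5 of any character except [4u6j] (lazy) (non-capturing group); then a word character, then one or more of a character in [5-9] (captured); then one or more of a word character (lazy).
Unlike `match`, `search` isn't anchored — it looks for the pattern anywhere in the string.
Here the pattern never matches, so the call returns None, and `bool(None)` is False.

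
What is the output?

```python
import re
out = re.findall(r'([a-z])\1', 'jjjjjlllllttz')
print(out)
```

A backreference is literal: `\1` must see the identical characters the first group matched.
Walking the string: at [0:2] match 'jj', group 1 = 'j'; at [2:4] match 'jj', group 1 = 'j'; at [5:7] match 'll', group 1 = 'l'; at [7:9] match 'll', group 1 = 'l'; at [10:12] match 'tt', group 1 = 't'.
One capturing group, so `findall` returns just the captured substring from each match — 5 in all.

['j', 'j', 'l', 'l', 't']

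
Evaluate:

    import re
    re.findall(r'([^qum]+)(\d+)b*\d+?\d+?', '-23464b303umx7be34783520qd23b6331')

[('-23464b', '3'), ('x7be34783', '5'), ('d23b6', '3')]

This matches one or more of any character except [qum] (captured); then one or more of a digit (captured); then zero or more of a literal 'b', then one or more of a digit (lazy), then one or more of a digit (lazy).
2 groups means each result is a tuple of 2 captured strings — 3 here.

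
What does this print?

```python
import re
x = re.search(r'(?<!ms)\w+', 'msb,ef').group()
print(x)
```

msb

The negative lookaround is zero-width — it rules out positions where the adjacent text would match, without consuming anything.
The match spans [0:3] → 'msb'.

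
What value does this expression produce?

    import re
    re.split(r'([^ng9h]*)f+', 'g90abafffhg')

['g9', '0abaff', 'hg']

Pattern: zero or more of any character except [ng9h] (captured); then one or more of a literal 'f'.
Matches to split on: at [2:9] → '0abafff'.
Because the pattern has a capturing group, `split` also inserts each captured text between the pieces.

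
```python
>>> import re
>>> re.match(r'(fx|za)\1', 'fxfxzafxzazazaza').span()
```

`match` is anchored at position 0; if the pattern doesn't fit there, it returns None.
The match spans [0:4] → 'fxfx'.

(0, 4)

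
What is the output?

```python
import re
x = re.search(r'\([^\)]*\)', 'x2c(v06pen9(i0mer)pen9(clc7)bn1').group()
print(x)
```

The match spans [3:18] → '(v06pen9(i0mer)'.

(v06pen9(i0mer)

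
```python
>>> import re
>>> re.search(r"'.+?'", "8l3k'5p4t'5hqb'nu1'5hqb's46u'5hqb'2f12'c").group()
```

"'5p4t'"

Lazy quantifiers expand one character at a time until the remainder of the pattern can match.
`re.search` scans for the first position where the pattern succeeds.
The match spans [4:10] → "'5p4t'".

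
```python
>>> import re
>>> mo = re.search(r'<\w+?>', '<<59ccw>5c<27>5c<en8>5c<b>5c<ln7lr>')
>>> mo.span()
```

(1, 8)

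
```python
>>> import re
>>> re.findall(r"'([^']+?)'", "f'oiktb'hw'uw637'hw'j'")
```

['oiktb', 'uw637', 'j']

Matches: at [1:8] match "'oiktb'", group 1 = 'oiktb'; at [10:17] match "'uw637'", group 1 = 'uw637'; at [19:22] match "'j'", group 1 = 'j'.
Because there's exactly one group, `findall` drops the full match and keeps group 1 from each hit.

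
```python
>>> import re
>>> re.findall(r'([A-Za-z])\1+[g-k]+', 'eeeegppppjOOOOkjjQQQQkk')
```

The backreference `\1` re-matches whatever the first group consumed, character for character.
Walking the string: at [0:5] match 'eeeeg', group 1 = 'e'; at [5:10] match 'ppppj', group 1 = 'p'; at [10:17] match 'OOOOkjj', group 1 = 'O'; at [17:23] match 'QQQQkk', group 1 = 'Q'.
Because there's exactly one group, `findall` drops the full match and keeps group 1 from each hit.

['e', 'p', 'O', 'Q']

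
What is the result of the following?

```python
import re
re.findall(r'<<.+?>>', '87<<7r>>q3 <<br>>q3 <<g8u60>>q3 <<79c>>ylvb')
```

['<<7r>>', '<<br>>', '<<g8u60>>', '<<79c>>']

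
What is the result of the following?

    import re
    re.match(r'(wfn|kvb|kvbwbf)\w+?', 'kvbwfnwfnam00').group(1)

With `match`, the pattern is implicitly anchored at the beginning.
The match spans [0:4] → 'kvbw'.
Captured: group 1 = 'kvb'.

'kvb'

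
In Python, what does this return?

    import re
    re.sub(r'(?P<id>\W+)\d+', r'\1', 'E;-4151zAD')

'E;-zAD'

The pattern matches one or more of a non-word character (captured as 'id'); then one or more of a digit.
Each match is replaced using the text its own group 1 captured.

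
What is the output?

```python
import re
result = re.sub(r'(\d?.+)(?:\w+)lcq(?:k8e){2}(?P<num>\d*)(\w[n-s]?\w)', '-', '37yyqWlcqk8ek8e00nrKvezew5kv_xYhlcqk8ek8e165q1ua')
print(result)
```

-ua

The pattern matches optionally a digit, then one or more of any character (captured); then one or more of a word character (non-capturing group); then the literal 'lcq', then the literal 'k8e' repeated 2 times; then zero or more of a digit (captured as 'num'); then a word character, then optionally a character in [n-s], then a word character (captured).
Matches: at [0:46] → '37yyqWlcqk8ek8e00nrKvezew5kv_xYhlcqk8ek8e165q1'.
Each match is replaced by '-'.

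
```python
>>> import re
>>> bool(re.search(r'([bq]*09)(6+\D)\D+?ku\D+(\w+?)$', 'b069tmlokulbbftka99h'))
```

False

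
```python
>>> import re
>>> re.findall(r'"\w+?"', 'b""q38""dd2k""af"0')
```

With no groups in the pattern, `findall` gives back each whole match — 3 here.

['"q38"', '"dd2k"', '"af"']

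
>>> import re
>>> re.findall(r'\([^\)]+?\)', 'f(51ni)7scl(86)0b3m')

No capturing groups, so `findall` returns the 2 full match strings.

['(51ni)', '(86)']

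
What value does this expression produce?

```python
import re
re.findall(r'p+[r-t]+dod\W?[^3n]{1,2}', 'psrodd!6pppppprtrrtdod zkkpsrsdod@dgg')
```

The pattern matches one or more of a literal 'p', then one or more of a character in [r-t]; then the literal 'dod', then optionally a non-word character, then 1 to 2 of any character except [3n].
`findall` yields the raw match text (2 of them) because the pattern has no groups.

['pppppprtrrtdod zk', 'psrsdod@dg']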